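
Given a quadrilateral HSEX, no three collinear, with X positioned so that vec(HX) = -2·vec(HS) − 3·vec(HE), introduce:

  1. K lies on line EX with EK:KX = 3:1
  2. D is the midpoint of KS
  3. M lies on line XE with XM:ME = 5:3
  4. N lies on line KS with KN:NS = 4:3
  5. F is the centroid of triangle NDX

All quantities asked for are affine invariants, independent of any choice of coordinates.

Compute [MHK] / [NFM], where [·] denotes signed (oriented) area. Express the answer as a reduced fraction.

[MHK]:[NFM] = 42/43

Work in coordinates with H = (0, 0), S = (1, 0), E = (0, 1), X = (-2, -3).
1. K lies on line EX with EK:KX = 3:1 ⇒ K = (-3/2, -2)
2. D is the midpoint of KS ⇒ D = (-1/4, -1)
3. M lies on line XE with XM:ME = 5:3 ⇒ M = (-3/4, -1/2)
4. N lies on line KS with KN:NS = 4:3 ⇒ N = (-1/14, -6/7)
5. F is the centroid of triangle NDX ⇒ F = (-65/84, -34/21)
2·[MHK] = -3/4, 2·[NFM] = -43/56
[MHK]:[NFM] = -3/4:-43/56 = 42/43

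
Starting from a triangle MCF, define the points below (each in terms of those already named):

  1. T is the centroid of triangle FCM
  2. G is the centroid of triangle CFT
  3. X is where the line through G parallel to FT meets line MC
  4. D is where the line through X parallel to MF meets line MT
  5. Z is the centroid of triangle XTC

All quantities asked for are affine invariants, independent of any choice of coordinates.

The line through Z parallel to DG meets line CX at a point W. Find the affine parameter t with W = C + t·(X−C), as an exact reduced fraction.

Choose coordinates M = (0, 0), C = (1, 0), F = (0, 1).
1. T is the centroid of triangle FCM ⇒ T = (1/3, 1/3)
2. G is the centroid of triangle CFT ⇒ G = (4/9, 4/9)
3. X is where the line through G parallel to FT meets line MC ⇒ X = (2/3, 0)
4. D is where the line through X parallel to MF meets line MT ⇒ D = (2/3, 2/3)
5. Z is the centroid of triangle XTC ⇒ Z = (2/3, 1/9)
through Z parallel to DG: direction (-2/9, -2/9); meets CX at W = (5/9, 0)
W = C + t·(X−C) with t = 4/3

t = 4/3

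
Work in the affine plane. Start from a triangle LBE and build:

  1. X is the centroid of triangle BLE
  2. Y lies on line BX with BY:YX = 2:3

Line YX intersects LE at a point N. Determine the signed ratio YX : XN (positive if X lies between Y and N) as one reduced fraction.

Set L = (0, 0), B = (1, 0), E = (0, 1); any affine frame gives the same invariant.
1. X is the centroid of triangle BLE ⇒ X = (1/3, 1/3)
2. Y lies on line BX with BY:YX = 2:3 ⇒ Y = (11/15, 2/15)
line YX meets LE at N = (0, 1/2)
X = Y + t·(N−Y) with t = 6/11, so YX:XN = 6/11:5/11

YX:XN = 6/5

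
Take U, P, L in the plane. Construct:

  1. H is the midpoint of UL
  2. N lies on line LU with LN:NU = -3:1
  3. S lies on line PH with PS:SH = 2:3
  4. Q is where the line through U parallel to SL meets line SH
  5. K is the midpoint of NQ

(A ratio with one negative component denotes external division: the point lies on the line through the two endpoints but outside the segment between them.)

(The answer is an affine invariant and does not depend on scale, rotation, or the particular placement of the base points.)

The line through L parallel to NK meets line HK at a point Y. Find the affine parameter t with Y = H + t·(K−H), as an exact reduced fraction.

t = -1/2

Work in coordinates with U = (0, 0), P = (1, 0), L = (0, 1).
1. H is the midpoint of UL ⇒ H = (0, 1/2)
2. N lies on line LU with LN:NU = -3:1 ⇒ N = (0, -1/2)
3. S lies on line PH with PS:SH = 2:3 ⇒ S = (3/5, 1/5)
4. Q is where the line through U parallel to SL meets line SH ⇒ Q = (-3/5, 4/5)
5. K is the midpoint of NQ ⇒ K = (-3/10, 3/20)
through L parallel to NK: direction (-3/10, 13/20); meets HK at Y = (3/20, 27/40)
Y = H + t·(K−H) with t = -1/2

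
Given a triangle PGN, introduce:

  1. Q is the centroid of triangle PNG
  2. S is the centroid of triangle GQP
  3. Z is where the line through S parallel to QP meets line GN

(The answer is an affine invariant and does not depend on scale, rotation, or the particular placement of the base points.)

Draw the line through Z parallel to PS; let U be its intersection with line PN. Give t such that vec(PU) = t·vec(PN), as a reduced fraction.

Choose coordinates P = (0, 0), G = (1, 0), N = (0, 1).
1. Q is the centroid of triangle PNG ⇒ Q = (1/3, 1/3)
2. S is the centroid of triangle GQP ⇒ S = (4/9, 1/9)
3. Z is where the line through S parallel to QP meets line GN ⇒ Z = (2/3, 1/3)
through Z parallel to PS: direction (4/9, 1/9); meets PN at U = (0, 1/6)
U = P + t·(N−P) with t = 1/6

t = 1/6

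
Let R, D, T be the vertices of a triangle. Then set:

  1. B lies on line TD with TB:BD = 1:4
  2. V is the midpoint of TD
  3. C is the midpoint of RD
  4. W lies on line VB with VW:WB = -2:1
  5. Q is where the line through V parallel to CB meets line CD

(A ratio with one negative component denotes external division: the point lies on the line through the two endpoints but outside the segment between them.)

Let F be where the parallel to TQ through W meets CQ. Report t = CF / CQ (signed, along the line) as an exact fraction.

Work in coordinates with R = (0, 0), D = (1, 0), T = (0, 1).
1. B lies on line TD with TB:BD = 1:4 ⇒ B = (1/5, 4/5)
2. V is the midpoint of TD ⇒ V = (1/2, 1/2)
3. C is the midpoint of RD ⇒ C = (1/2, 0)
4. W lies on line VB with VW:WB = -2:1 ⇒ W = (-1/10, 11/10)
5. Q is where the line through V parallel to CB meets line CD ⇒ Q = (11/16, 0)
through W parallel to TQ: direction (11/16, -1); meets CQ at F = (21/32, 0)
F = C + t·(Q−C) with t = 5/6

t = 5/6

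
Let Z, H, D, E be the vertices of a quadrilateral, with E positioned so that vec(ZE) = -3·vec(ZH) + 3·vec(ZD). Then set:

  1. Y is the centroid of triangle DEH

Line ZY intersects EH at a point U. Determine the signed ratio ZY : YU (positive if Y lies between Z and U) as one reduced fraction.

ZY:YU = -10

Work in coordinates with Z = (0, 0), H = (1, 0), D = (0, 1), E = (-3, 3).
1. Y is the centroid of triangle DEH ⇒ Y = (-2/3, 4/3)
line ZY meets EH at U = (-3/5, 6/5)
Y = Z + t·(U−Z) with t = 10/9, so ZY:YU = 10/9:-1/9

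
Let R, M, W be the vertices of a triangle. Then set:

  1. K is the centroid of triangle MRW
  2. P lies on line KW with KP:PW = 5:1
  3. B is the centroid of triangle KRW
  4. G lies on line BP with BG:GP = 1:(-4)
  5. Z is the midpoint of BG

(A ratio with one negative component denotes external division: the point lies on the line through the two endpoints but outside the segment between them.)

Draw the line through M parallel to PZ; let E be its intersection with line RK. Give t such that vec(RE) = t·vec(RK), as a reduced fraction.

Set R = (0, 0), M = (1, 0), W = (0, 1); any affine frame gives the same invariant.
1. K is the centroid of triangle MRW ⇒ K = (1/3, 1/3)
2. P lies on line KW with KP:PW = 5:1 ⇒ P = (1/18, 8/9)
3. B is the centroid of triangle KRW ⇒ B = (1/9, 4/9)
4. G lies on line BP with BG:GP = 1:(-4) ⇒ G = (7/54, 8/27)
5. Z is the midpoint of BG ⇒ Z = (13/108, 10/27)
through M parallel to PZ: direction (7/108, -14/27); meets RK at E = (8/9, 8/9)
E = R + t·(K−R) with t = 8/3

t = 8/3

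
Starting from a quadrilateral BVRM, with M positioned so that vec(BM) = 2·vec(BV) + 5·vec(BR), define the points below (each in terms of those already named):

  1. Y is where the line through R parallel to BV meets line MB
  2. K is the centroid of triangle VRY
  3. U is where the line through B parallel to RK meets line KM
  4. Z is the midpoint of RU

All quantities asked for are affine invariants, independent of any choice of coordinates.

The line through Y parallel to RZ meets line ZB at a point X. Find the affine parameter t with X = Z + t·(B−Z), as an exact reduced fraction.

t = -86/35

Set B = (0, 0), V = (1, 0), R = (0, 1), M = (2, 5); any affine frame gives the same invariant.
1. Y is where the line through R parallel to BV meets line MB ⇒ Y = (2/5, 1)
2. K is the centroid of triangle VRY ⇒ K = (7/15, 2/3)
3. U is where the line through B parallel to RK meets line KM ⇒ U = (7/38, -5/38)
4. Z is the midpoint of RU ⇒ Z = (7/76, 33/76)
through Y parallel to RZ: direction (7/76, -43/76); meets ZB at X = (121/380, 3993/2660)
X = Z + t·(B−Z) with t = -86/35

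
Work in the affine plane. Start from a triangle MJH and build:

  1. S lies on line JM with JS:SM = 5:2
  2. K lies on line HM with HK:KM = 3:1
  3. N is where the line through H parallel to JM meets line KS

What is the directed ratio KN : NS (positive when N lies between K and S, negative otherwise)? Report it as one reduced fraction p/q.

Work in coordinates with M = (0, 0), J = (1, 0), H = (0, 1).
1. S lies on line JM with JS:SM = 5:2 ⇒ S = (2/7, 0)
2. K lies on line HM with HK:KM = 3:1 ⇒ K = (0, 1/4)
3. N is where the line through H parallel to JM meets line KS ⇒ N = (-6/7, 1)
N = K + t·(S−K) with t = -3, so KN:NS = t:(1−t) = -3:4

KN:NS = -3/4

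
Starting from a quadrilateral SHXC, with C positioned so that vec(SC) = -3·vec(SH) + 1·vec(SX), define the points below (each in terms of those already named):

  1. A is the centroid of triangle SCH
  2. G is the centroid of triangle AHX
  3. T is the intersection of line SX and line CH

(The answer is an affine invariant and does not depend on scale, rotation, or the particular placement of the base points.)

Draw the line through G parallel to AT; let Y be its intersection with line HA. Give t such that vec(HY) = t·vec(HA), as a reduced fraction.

Work in coordinates with S = (0, 0), H = (1, 0), X = (0, 1), C = (-3, 1).
1. A is the centroid of triangle SCH ⇒ A = (-2/3, 1/3)
2. G is the centroid of triangle AHX ⇒ G = (1/9, 4/9)
3. T is the intersection of line SX and line CH ⇒ T = (0, 1/4)
through G parallel to AT: direction (2/3, -1/12); meets HA at Y = (-31/9, 8/9)
Y = H + t·(A−H) with t = 8/3

t = 8/3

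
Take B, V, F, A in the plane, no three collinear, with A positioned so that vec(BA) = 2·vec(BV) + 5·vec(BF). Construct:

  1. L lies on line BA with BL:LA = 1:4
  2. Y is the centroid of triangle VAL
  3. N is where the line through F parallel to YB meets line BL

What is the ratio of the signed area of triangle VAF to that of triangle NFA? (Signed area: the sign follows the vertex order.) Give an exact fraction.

Set B = (0, 0), V = (1, 0), F = (0, 1), A = (2, 5); any affine frame gives the same invariant.
1. L lies on line BA with BL:LA = 1:4 ⇒ L = (2/5, 1)
2. Y is the centroid of triangle VAL ⇒ Y = (17/15, 2)
3. N is where the line through F parallel to YB meets line BL ⇒ N = (34/25, 17/5)
2·[VAF] = 6, 2·[NFA] = -16/25
[VAF]:[NFA] = 6:-16/25 = -75/8

[VAF]:[NFA] = -75/8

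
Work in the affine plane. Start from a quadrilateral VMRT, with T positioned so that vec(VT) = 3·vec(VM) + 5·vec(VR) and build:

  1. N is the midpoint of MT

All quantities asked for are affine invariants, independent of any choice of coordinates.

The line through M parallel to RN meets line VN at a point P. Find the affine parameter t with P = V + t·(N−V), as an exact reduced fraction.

t = -3/4

Choose coordinates V = (0, 0), M = (1, 0), R = (0, 1), T = (3, 5).
1. N is the midpoint of MT ⇒ N = (2, 5/2)
through M parallel to RN: direction (2, 3/2); meets VN at P = (-3/2, -15/8)
P = V + t·(N−V) with t = -3/4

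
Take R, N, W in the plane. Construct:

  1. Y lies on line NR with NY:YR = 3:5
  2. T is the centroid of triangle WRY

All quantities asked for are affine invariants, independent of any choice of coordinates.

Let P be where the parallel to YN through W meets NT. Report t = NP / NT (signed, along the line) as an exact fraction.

t = 3

Choose coordinates R = (0, 0), N = (1, 0), W = (0, 1).
1. Y lies on line NR with NY:YR = 3:5 ⇒ Y = (5/8, 0)
2. T is the centroid of triangle WRY ⇒ T = (5/24, 1/3)
through W parallel to YN: direction (3/8, 0); meets NT at P = (-11/8, 1)
P = N + t·(T−N) with t = 3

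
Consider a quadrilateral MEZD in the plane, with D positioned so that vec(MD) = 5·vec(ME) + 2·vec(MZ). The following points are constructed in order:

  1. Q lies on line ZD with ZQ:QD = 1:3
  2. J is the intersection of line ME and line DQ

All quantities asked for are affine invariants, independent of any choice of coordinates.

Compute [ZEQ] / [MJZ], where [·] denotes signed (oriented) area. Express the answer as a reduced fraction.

[ZEQ]:[MJZ] = -3/10

Work in coordinates with M = (0, 0), E = (1, 0), Z = (0, 1), D = (5, 2).
1. Q lies on line ZD with ZQ:QD = 1:3 ⇒ Q = (5/4, 5/4)
2. J is the intersection of line ME and line DQ ⇒ J = (-5, 0)
2·[ZEQ] = 3/2, 2·[MJZ] = -5
[ZEQ]:[MJZ] = 3/2:-5 = -3/10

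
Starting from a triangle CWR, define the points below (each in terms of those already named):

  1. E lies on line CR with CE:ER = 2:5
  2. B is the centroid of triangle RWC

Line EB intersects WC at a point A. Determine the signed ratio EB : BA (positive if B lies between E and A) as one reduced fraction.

EB:BA = -1/7

Assign C = (0, 0), W = (1, 0), R = (0, 1) — the answer is frame-independent, so this choice is without loss of generality.
1. E lies on line CR with CE:ER = 2:5 ⇒ E = (0, 2/7)
2. B is the centroid of triangle RWC ⇒ B = (1/3, 1/3)
line EB meets WC at A = (-2, 0)
B = E + t·(A−E) with t = -1/6, so EB:BA = -1/6:7/6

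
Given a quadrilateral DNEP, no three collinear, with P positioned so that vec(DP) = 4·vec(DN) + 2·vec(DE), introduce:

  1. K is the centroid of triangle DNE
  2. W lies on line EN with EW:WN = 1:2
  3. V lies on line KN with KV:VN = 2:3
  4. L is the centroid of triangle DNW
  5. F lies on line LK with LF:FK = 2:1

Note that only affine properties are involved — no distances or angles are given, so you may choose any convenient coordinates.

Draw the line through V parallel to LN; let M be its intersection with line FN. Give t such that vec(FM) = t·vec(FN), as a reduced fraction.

t = 1/10

Choose coordinates D = (0, 0), N = (1, 0), E = (0, 1), P = (4, 2).
1. K is the centroid of triangle DNE ⇒ K = (1/3, 1/3)
2. W lies on line EN with EW:WN = 1:2 ⇒ W = (1/3, 2/3)
3. V lies on line KN with KV:VN = 2:3 ⇒ V = (3/5, 1/5)
4. L is the centroid of triangle DNW ⇒ L = (4/9, 2/9)
5. F lies on line LK with LF:FK = 2:1 ⇒ F = (10/27, 8/27)
through V parallel to LN: direction (5/9, -2/9); meets FN at M = (13/30, 4/15)
M = F + t·(N−F) with t = 1/10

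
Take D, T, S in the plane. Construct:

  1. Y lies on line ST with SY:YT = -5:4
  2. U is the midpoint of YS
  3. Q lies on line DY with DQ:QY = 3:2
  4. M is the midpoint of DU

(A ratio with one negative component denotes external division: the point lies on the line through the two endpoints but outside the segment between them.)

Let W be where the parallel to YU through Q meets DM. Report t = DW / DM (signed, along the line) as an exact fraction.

t = 6/5

Work in coordinates with D = (0, 0), T = (1, 0), S = (0, 1).
1. Y lies on line ST with SY:YT = -5:4 ⇒ Y = (5, -4)
2. U is the midpoint of YS ⇒ U = (5/2, -3/2)
3. Q lies on line DY with DQ:QY = 3:2 ⇒ Q = (3, -12/5)
4. M is the midpoint of DU ⇒ M = (5/4, -3/4)
through Q parallel to YU: direction (-5/2, 5/2); meets DM at W = (3/2, -9/10)
W = D + t·(M−D) with t = 6/5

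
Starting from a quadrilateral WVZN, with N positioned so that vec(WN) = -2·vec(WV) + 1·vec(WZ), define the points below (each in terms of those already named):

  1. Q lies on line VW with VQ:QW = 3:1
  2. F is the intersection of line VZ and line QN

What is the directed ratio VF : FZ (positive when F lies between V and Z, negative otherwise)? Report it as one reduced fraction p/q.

Work in coordinates with W = (0, 0), V = (1, 0), Z = (0, 1), N = (-2, 1).
1. Q lies on line VW with VQ:QW = 3:1 ⇒ Q = (1/4, 0)
2. F is the intersection of line VZ and line QN ⇒ F = (8/5, -3/5)
F = V + t·(Z−V) with t = -3/5, so VF:FZ = t:(1−t) = -3/5:8/5

VF:FZ = -3/8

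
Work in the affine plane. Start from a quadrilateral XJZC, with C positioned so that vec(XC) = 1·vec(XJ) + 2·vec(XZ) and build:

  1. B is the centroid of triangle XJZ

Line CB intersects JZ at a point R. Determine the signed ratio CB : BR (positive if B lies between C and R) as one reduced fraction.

Assign X = (0, 0), J = (1, 0), Z = (0, 1), C = (1, 2) — the answer is frame-independent, so this choice is without loss of generality.
1. B is the centroid of triangle XJZ ⇒ B = (1/3, 1/3)
line CB meets JZ at R = (3/7, 4/7)
B = C + t·(R−C) with t = 7/6, so CB:BR = 7/6:-1/6

CB:BR = -7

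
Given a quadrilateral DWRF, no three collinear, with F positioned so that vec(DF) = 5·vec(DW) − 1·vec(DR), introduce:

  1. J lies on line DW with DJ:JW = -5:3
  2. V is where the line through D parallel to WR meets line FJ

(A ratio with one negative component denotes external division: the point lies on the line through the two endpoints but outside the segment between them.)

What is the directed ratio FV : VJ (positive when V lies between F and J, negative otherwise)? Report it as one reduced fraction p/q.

FV:VJ = -8/5

Choose coordinates D = (0, 0), W = (1, 0), R = (0, 1), F = (5, -1).
1. J lies on line DW with DJ:JW = -5:3 ⇒ J = (5/2, 0)
2. V is where the line through D parallel to WR meets line FJ ⇒ V = (-5/3, 5/3)
V = F + t·(J−F) with t = 8/3, so FV:VJ = t:(1−t) = 8/3:-5/3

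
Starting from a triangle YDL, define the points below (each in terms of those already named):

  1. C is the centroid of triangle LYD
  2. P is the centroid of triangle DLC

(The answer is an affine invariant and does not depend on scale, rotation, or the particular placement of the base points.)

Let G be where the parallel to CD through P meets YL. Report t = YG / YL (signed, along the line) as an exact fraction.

t = 2/3

Assign Y = (0, 0), D = (1, 0), L = (0, 1) — the answer is frame-independent, so this choice is without loss of generality.
1. C is the centroid of triangle LYD ⇒ C = (1/3, 1/3)
2. P is the centroid of triangle DLC ⇒ P = (4/9, 4/9)
through P parallel to CD: direction (2/3, -1/3); meets YL at G = (0, 2/3)
G = Y + t·(L−Y) with t = 2/3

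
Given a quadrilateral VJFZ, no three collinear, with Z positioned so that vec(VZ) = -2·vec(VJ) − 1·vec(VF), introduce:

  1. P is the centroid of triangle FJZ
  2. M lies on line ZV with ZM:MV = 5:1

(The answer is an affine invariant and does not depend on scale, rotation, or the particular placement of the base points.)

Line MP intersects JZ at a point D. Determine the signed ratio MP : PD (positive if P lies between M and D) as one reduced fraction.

Assign V = (0, 0), J = (1, 0), F = (0, 1), Z = (-2, -1) — the answer is frame-independent, so this choice is without loss of generality.
1. P is the centroid of triangle FJZ ⇒ P = (-1/3, 0)
2. M lies on line ZV with ZM:MV = 5:1 ⇒ M = (-1/3, -1/6)
line MP meets JZ at D = (-1/3, -4/9)
P = M + t·(D−M) with t = -3/5, so MP:PD = -3/5:8/5

MP:PD = -3/8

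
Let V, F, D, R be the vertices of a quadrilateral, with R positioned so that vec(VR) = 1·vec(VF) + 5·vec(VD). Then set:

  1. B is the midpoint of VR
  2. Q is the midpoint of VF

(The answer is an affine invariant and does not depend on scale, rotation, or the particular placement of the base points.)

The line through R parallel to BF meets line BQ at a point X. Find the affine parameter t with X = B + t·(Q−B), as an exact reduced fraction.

Set V = (0, 0), F = (1, 0), D = (0, 1), R = (1, 5); any affine frame gives the same invariant.
1. B is the midpoint of VR ⇒ B = (1/2, 5/2)
2. Q is the midpoint of VF ⇒ Q = (1/2, 0)
through R parallel to BF: direction (1/2, -5/2); meets BQ at X = (1/2, 15/2)
X = B + t·(Q−B) with t = -2

t = -2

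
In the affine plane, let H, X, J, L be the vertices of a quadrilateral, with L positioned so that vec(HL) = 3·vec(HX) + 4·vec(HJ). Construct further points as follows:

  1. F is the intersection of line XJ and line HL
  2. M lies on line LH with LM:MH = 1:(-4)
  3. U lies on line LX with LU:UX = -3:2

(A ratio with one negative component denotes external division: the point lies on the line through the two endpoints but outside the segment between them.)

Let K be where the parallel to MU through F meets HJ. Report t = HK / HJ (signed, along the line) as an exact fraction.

t = -12/49

Choose coordinates H = (0, 0), X = (1, 0), J = (0, 1), L = (3, 4).
1. F is the intersection of line XJ and line HL ⇒ F = (3/7, 4/7)
2. M lies on line LH with LM:MH = 1:(-4) ⇒ M = (4, 16/3)
3. U lies on line LX with LU:UX = -3:2 ⇒ U = (-3, -8)
through F parallel to MU: direction (-7, -40/3); meets HJ at K = (0, -12/49)
K = H + t·(J−H) with t = -12/49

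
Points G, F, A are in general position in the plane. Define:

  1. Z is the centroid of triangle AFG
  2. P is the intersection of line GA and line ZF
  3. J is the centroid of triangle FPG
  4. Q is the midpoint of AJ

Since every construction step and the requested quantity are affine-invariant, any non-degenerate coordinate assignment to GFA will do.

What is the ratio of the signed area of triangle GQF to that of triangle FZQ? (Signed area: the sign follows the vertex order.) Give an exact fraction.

Set G = (0, 0), F = (1, 0), A = (0, 1); any affine frame gives the same invariant.
1. Z is the centroid of triangle AFG ⇒ Z = (1/3, 1/3)
2. P is the intersection of line GA and line ZF ⇒ P = (0, 1/2)
3. J is the centroid of triangle FPG ⇒ J = (1/3, 1/6)
4. Q is the midpoint of AJ ⇒ Q = (1/6, 7/12)
2·[GQF] = -7/12, 2·[FZQ] = -1/9
[GQF]:[FZQ] = -7/12:-1/9 = 21/4

[GQF]:[FZQ] = 21/4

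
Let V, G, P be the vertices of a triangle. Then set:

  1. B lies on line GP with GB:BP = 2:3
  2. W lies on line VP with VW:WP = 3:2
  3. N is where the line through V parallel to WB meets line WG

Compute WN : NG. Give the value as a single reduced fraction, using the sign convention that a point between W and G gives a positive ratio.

WN:NG = -9/5

Set V = (0, 0), G = (1, 0), P = (0, 1); any affine frame gives the same invariant.
1. B lies on line GP with GB:BP = 2:3 ⇒ B = (3/5, 2/5)
2. W lies on line VP with VW:WP = 3:2 ⇒ W = (0, 3/5)
3. N is where the line through V parallel to WB meets line WG ⇒ N = (9/4, -3/4)
N = W + t·(G−W) with t = 9/4, so WN:NG = t:(1−t) = 9/4:-5/4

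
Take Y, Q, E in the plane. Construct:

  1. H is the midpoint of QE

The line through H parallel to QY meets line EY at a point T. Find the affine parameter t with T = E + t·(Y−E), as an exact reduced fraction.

Set Y = (0, 0), Q = (1, 0), E = (0, 1); any affine frame gives the same invariant.
1. H is the midpoint of QE ⇒ H = (1/2, 1/2)
through H parallel to QY: direction (-1, 0); meets EY at T = (0, 1/2)
T = E + t·(Y−E) with t = 1/2

t = 1/2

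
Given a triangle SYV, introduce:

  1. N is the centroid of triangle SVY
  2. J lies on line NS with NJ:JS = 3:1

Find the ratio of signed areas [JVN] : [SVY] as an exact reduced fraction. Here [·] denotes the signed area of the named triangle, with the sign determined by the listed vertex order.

Assign S = (0, 0), Y = (1, 0), V = (0, 1) — the answer is frame-independent, so this choice is without loss of generality.
1. N is the centroid of triangle SVY ⇒ N = (1/3, 1/3)
2. J lies on line NS with NJ:JS = 3:1 ⇒ J = (1/12, 1/12)
2·[JVN] = -1/4, 2·[SVY] = -1
[JVN]:[SVY] = -1/4:-1 = 1/4

[JVN]:[SVY] = 1/4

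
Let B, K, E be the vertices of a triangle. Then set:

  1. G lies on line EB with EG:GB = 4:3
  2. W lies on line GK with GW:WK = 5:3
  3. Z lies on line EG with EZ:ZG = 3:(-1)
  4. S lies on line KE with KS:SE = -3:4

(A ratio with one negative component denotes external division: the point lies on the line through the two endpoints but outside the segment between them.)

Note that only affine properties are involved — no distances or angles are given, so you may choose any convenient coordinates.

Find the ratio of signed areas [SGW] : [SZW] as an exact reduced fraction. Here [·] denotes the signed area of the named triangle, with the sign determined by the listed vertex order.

[SGW]:[SZW] = 10/19

Choose coordinates B = (0, 0), K = (1, 0), E = (0, 1).
1. G lies on line EB with EG:GB = 4:3 ⇒ G = (0, 3/7)
2. W lies on line GK with GW:WK = 5:3 ⇒ W = (5/8, 9/56)
3. Z lies on line EG with EZ:ZG = 3:(-1) ⇒ Z = (0, 1/7)
4. S lies on line KE with KS:SE = -3:4 ⇒ S = (4, -3)
2·[SGW] = -15/14, 2·[SZW] = -57/28
[SGW]:[SZW] = -15/14:-57/28 = 10/19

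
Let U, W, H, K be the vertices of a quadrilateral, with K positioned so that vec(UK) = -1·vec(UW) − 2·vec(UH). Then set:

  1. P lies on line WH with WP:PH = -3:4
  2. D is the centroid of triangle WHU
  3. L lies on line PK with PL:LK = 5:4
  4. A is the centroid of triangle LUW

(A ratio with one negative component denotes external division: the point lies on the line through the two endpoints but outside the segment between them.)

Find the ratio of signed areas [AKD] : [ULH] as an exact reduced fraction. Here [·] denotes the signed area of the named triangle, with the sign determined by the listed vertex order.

Assign U = (0, 0), W = (1, 0), H = (0, 1), K = (-1, -2) — the answer is frame-independent, so this choice is without loss of generality.
1. P lies on line WH with WP:PH = -3:4 ⇒ P = (4, -3)
2. D is the centroid of triangle WHU ⇒ D = (1/3, 1/3)
3. L lies on line PK with PL:LK = 5:4 ⇒ L = (11/9, -22/9)
4. A is the centroid of triangle LUW ⇒ A = (20/27, -22/27)
2·[AKD] = -67/27, 2·[ULH] = 11/9
[AKD]:[ULH] = -67/27:11/9 = -67/33

[AKD]:[ULH] = -67/33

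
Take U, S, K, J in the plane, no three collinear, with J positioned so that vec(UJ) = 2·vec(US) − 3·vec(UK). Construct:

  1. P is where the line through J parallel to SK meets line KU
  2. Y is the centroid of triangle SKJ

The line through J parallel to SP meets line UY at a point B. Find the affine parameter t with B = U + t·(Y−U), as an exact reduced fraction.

Set U = (0, 0), S = (1, 0), K = (0, 1), J = (2, -3); any affine frame gives the same invariant.
1. P is where the line through J parallel to SK meets line KU ⇒ P = (0, -1)
2. Y is the centroid of triangle SKJ ⇒ Y = (1, -2/3)
through J parallel to SP: direction (-1, -1); meets UY at B = (3, -2)
B = U + t·(Y−U) with t = 3

t = 3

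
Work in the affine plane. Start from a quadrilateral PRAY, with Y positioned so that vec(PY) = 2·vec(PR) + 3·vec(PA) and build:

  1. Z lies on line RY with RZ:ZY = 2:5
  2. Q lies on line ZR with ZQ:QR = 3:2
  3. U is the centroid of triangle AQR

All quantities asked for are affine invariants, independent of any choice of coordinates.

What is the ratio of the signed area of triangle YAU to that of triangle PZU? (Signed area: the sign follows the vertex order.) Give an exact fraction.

[YAU]:[PZU] = -88

Set P = (0, 0), R = (1, 0), A = (0, 1), Y = (2, 3); any affine frame gives the same invariant.
1. Z lies on line RY with RZ:ZY = 2:5 ⇒ Z = (9/7, 6/7)
2. Q lies on line ZR with ZQ:QR = 3:2 ⇒ Q = (39/35, 12/35)
3. U is the centroid of triangle AQR ⇒ U = (74/105, 47/105)
2·[YAU] = 88/35, 2·[PZU] = -1/35
[YAU]:[PZU] = 88/35:-1/35 = -88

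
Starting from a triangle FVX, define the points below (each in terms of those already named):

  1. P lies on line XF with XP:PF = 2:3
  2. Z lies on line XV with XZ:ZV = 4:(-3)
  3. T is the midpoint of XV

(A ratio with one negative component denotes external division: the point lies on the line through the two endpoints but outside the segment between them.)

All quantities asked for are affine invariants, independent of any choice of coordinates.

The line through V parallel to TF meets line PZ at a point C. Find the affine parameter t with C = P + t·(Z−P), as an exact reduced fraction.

t = 4/19

Work in coordinates with F = (0, 0), V = (1, 0), X = (0, 1).
1. P lies on line XF with XP:PF = 2:3 ⇒ P = (0, 3/5)
2. Z lies on line XV with XZ:ZV = 4:(-3) ⇒ Z = (4, -3)
3. T is the midpoint of XV ⇒ T = (1/2, 1/2)
through V parallel to TF: direction (-1/2, -1/2); meets PZ at C = (16/19, -3/19)
C = P + t·(Z−P) with t = 4/19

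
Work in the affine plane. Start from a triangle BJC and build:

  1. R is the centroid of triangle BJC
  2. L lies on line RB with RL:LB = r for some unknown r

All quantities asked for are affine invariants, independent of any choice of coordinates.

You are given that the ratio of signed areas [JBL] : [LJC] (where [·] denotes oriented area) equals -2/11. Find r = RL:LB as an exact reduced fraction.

r = 3/2

Choose coordinates B = (0, 0), J = (1, 0), C = (0, 1).
1. R is the centroid of triangle BJC ⇒ R = (1/3, 1/3)
2. With RL:LB = r, write λ = r/(r+1) so L = R + λ·(B−R); L is affine-linear in λ
Every point depending on L is an affine combination of L and λ-independent points, so each such coordinate is linear in λ; the λ² term in each signed area is a multiple of (B−R)×(B−R) = 0, so 2·[JBL] and 2·[LJC] are each linear in λ. Evaluating at λ=0 and λ=1:
  2·[JBL] = 1/3·λ − 1/3,   2·[LJC] = 2/3·λ + 1/3
So [JBL]:[LJC] = (1/3·λ − 1/3) / (2/3·λ + 1/3). Setting this equal to -2/11:
  1/3·λ − 1/3 = -2/11·(2/3·λ + 1/3)  ⇒  λ = 3/5
Then r = λ/(1−λ) = (3/5)/(2/5) = 3/2. Check: with r = 3/2, L = (2/15, 2/15) and [JBL]:[LJC] = -2/11 as required.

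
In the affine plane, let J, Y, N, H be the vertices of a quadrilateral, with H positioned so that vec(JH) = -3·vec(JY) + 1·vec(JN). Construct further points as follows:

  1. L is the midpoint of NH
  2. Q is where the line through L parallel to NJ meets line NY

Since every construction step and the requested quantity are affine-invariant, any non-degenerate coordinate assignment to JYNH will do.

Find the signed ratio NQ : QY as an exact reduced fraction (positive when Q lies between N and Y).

NQ:QY = -3/5

Choose coordinates J = (0, 0), Y = (1, 0), N = (0, 1), H = (-3, 1).
1. L is the midpoint of NH ⇒ L = (-3/2, 1)
2. Q is where the line through L parallel to NJ meets line NY ⇒ Q = (-3/2, 5/2)
Q = N + t·(Y−N) with t = -3/2, so NQ:QY = t:(1−t) = -3/2:5/2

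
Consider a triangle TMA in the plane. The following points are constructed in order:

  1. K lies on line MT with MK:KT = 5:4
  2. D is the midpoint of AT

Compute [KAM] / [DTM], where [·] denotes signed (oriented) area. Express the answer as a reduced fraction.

Assign T = (0, 0), M = (1, 0), A = (0, 1) — the answer is frame-independent, so this choice is without loss of generality.
1. K lies on line MT with MK:KT = 5:4 ⇒ K = (4/9, 0)
2. D is the midpoint of AT ⇒ D = (0, 1/2)
2·[KAM] = -5/9, 2·[DTM] = 1/2
[KAM]:[DTM] = -5/9:1/2 = -10/9

[KAM]:[DTM] = -10/9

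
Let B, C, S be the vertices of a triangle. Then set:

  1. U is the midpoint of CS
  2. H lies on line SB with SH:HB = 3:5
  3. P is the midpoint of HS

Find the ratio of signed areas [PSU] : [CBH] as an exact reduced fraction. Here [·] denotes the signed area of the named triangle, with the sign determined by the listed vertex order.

Assign B = (0, 0), C = (1, 0), S = (0, 1) — the answer is frame-independent, so this choice is without loss of generality.
1. U is the midpoint of CS ⇒ U = (1/2, 1/2)
2. H lies on line SB with SH:HB = 3:5 ⇒ H = (0, 5/8)
3. P is the midpoint of HS ⇒ P = (0, 13/16)
2·[PSU] = -3/32, 2·[CBH] = -5/8
[PSU]:[CBH] = -3/32:-5/8 = 3/20

[PSU]:[CBH] = 3/20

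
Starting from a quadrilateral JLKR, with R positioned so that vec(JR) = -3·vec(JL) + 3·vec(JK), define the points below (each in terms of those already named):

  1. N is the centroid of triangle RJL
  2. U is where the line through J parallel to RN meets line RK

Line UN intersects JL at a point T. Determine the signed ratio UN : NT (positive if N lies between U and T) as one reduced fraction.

Work in coordinates with J = (0, 0), L = (1, 0), K = (0, 1), R = (-3, 3).
1. N is the centroid of triangle RJL ⇒ N = (-2/3, 1)
2. U is where the line through J parallel to RN meets line RK ⇒ U = (-21/4, 9/2)
line UN meets JL at T = (9/14, 0)
N = U + t·(T−U) with t = 7/9, so UN:NT = 7/9:2/9

UN:NT = 7/2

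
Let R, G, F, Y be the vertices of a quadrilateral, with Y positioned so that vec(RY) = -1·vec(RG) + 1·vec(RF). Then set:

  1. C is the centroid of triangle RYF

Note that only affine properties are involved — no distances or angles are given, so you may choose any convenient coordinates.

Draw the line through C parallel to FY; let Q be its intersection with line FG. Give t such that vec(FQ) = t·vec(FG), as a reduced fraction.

t = 1/3

Choose coordinates R = (0, 0), G = (1, 0), F = (0, 1), Y = (-1, 1).
1. C is the centroid of triangle RYF ⇒ C = (-1/3, 2/3)
through C parallel to FY: direction (-1, 0); meets FG at Q = (1/3, 2/3)
Q = F + t·(G−F) with t = 1/3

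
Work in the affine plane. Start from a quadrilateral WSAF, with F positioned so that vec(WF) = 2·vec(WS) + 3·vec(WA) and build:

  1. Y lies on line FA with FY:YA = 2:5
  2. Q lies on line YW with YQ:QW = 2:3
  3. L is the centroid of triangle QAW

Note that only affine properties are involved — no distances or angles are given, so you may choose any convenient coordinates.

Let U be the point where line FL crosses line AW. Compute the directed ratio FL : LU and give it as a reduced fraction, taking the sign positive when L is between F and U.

FL:LU = 6

Choose coordinates W = (0, 0), S = (1, 0), A = (0, 1), F = (2, 3).
1. Y lies on line FA with FY:YA = 2:5 ⇒ Y = (10/7, 17/7)
2. Q lies on line YW with YQ:QW = 2:3 ⇒ Q = (6/7, 51/35)
3. L is the centroid of triangle QAW ⇒ L = (2/7, 86/105)
line FL meets AW at U = (0, 41/90)
L = F + t·(U−F) with t = 6/7, so FL:LU = 6/7:1/7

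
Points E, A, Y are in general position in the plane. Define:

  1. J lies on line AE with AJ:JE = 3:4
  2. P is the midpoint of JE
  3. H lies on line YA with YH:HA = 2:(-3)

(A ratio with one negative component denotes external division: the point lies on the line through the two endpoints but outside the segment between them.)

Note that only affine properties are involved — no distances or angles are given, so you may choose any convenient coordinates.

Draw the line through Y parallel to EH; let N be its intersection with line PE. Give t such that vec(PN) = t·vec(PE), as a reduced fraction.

Work in coordinates with E = (0, 0), A = (1, 0), Y = (0, 1).
1. J lies on line AE with AJ:JE = 3:4 ⇒ J = (4/7, 0)
2. P is the midpoint of JE ⇒ P = (2/7, 0)
3. H lies on line YA with YH:HA = 2:(-3) ⇒ H = (-2, 3)
through Y parallel to EH: direction (-2, 3); meets PE at N = (2/3, 0)
N = P + t·(E−P) with t = -4/3

t = -4/3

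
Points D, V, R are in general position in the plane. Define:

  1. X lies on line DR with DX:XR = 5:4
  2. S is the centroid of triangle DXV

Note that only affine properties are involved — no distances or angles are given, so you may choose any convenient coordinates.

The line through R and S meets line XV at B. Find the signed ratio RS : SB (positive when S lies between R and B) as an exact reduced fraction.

RS:SB = -17/5

Assign D = (0, 0), V = (1, 0), R = (0, 1) — the answer is frame-independent, so this choice is without loss of generality.
1. X lies on line DR with DX:XR = 5:4 ⇒ X = (0, 5/9)
2. S is the centroid of triangle DXV ⇒ S = (1/3, 5/27)
line RS meets XV at B = (4/17, 65/153)
S = R + t·(B−R) with t = 17/12, so RS:SB = 17/12:-5/12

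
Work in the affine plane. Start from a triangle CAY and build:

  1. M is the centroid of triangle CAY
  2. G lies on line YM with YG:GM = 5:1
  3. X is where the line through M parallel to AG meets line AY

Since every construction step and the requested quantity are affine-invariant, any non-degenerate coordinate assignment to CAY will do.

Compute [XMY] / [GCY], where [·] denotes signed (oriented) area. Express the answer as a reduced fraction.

[XMY]:[GCY] = 36/25

Work in coordinates with C = (0, 0), A = (1, 0), Y = (0, 1).
1. M is the centroid of triangle CAY ⇒ M = (1/3, 1/3)
2. G lies on line YM with YG:GM = 5:1 ⇒ G = (5/18, 4/9)
3. X is where the line through M parallel to AG meets line AY ⇒ X = (6/5, -1/5)
2·[XMY] = -2/5, 2·[GCY] = -5/18
[XMY]:[GCY] = -2/5:-5/18 = 36/25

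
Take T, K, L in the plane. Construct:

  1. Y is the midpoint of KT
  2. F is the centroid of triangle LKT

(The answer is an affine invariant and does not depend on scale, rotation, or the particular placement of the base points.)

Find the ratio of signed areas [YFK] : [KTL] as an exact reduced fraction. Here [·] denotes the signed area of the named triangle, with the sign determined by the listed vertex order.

Work in coordinates with T = (0, 0), K = (1, 0), L = (0, 1).
1. Y is the midpoint of KT ⇒ Y = (1/2, 0)
2. F is the centroid of triangle LKT ⇒ F = (1/3, 1/3)
2·[YFK] = -1/6, 2·[KTL] = -1
[YFK]:[KTL] = -1/6:-1 = 1/6

[YFK]:[KTL] = 1/6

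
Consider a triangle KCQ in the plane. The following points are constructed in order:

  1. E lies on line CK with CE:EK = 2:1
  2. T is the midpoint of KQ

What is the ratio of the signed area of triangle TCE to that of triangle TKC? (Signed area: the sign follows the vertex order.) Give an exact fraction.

[TCE]:[TKC] = -2/3

Set K = (0, 0), C = (1, 0), Q = (0, 1); any affine frame gives the same invariant.
1. E lies on line CK with CE:EK = 2:1 ⇒ E = (1/3, 0)
2. T is the midpoint of KQ ⇒ T = (0, 1/2)
2·[TCE] = -1/3, 2·[TKC] = 1/2
[TCE]:[TKC] = -1/3:1/2 = -2/3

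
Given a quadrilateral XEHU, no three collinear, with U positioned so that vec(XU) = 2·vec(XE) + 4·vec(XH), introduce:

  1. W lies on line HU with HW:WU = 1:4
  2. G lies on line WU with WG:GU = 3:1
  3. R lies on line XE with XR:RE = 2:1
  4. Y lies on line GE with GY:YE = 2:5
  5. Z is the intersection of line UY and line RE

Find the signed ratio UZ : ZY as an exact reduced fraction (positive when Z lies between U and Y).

Set X = (0, 0), E = (1, 0), H = (0, 1), U = (2, 4); any affine frame gives the same invariant.
1. W lies on line HU with HW:WU = 1:4 ⇒ W = (2/5, 8/5)
2. G lies on line WU with WG:GU = 3:1 ⇒ G = (8/5, 17/5)
3. R lies on line XE with XR:RE = 2:1 ⇒ R = (2/3, 0)
4. Y lies on line GE with GY:YE = 2:5 ⇒ Y = (10/7, 17/7)
5. Z is the intersection of line UY and line RE ⇒ Z = (6/11, 0)
Z = U + t·(Y−U) with t = 28/11, so UZ:ZY = t:(1−t) = 28/11:-17/11

UZ:ZY = -28/17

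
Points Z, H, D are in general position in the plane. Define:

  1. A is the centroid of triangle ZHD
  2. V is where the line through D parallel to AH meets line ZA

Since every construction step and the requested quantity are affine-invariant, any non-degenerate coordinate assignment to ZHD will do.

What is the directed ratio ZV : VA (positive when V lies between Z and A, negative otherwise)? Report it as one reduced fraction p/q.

Choose coordinates Z = (0, 0), H = (1, 0), D = (0, 1).
1. A is the centroid of triangle ZHD ⇒ A = (1/3, 1/3)
2. V is where the line through D parallel to AH meets line ZA ⇒ V = (2/3, 2/3)
V = Z + t·(A−Z) with t = 2, so ZV:VA = t:(1−t) = 2:-1

ZV:VA = -2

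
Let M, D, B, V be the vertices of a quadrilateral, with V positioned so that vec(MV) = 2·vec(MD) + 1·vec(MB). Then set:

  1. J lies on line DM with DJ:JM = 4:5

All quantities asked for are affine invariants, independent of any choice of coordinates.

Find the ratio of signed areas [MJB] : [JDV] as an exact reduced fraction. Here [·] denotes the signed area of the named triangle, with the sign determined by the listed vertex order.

Set M = (0, 0), D = (1, 0), B = (0, 1), V = (2, 1); any affine frame gives the same invariant.
1. J lies on line DM with DJ:JM = 4:5 ⇒ J = (5/9, 0)
2·[MJB] = 5/9, 2·[JDV] = 4/9
[MJB]:[JDV] = 5/9:4/9 = 5/4

[MJB]:[JDV] = 5/4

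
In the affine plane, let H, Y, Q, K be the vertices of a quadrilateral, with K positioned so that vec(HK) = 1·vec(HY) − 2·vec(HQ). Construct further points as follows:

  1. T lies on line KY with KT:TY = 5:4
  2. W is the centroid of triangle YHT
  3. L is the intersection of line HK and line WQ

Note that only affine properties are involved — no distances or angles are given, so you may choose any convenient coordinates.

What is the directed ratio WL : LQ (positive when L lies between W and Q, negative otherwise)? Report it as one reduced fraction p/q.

WL:LQ = -28/27

Assign H = (0, 0), Y = (1, 0), Q = (0, 1), K = (1, -2) — the answer is frame-independent, so this choice is without loss of generality.
1. T lies on line KY with KT:TY = 5:4 ⇒ T = (1, -8/9)
2. W is the centroid of triangle YHT ⇒ W = (2/3, -8/27)
3. L is the intersection of line HK and line WQ ⇒ L = (-18, 36)
L = W + t·(Q−W) with t = 28, so WL:LQ = t:(1−t) = 28:-27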